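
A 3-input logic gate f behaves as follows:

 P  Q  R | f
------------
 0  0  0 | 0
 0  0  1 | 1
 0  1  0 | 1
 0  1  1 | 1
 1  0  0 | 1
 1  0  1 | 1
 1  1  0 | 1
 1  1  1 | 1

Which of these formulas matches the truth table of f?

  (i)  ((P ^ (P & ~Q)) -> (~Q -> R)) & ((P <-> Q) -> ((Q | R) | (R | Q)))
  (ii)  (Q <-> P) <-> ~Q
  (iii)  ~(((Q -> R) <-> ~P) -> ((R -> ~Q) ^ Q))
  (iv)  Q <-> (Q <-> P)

(ii) disagrees with f on (0,0,0) (formula → 1, table → 0); rule it out.
(iii) disagrees with f on (0,0,1) (formula → 0, table → 1); rule it out.
(iv) disagrees with f on (0,0,1) (formula → 0, table → 1); rule it out.
(i) is the remaining candidate, and it agrees with f on all 8 inputs.

i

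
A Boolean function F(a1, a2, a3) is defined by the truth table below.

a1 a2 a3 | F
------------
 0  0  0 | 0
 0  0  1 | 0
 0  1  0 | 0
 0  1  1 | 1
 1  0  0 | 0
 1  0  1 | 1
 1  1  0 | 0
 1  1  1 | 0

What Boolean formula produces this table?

F(a1, a2, a3) = ((¬a1 ∧ a2) ∧ a3) ∨ ((a1 ∧ ¬a2) ∧ a3)

F=1 on 2 inputs: (0,1,1), (1,0,1). Reading each as a conjunction of literals (¬a1·a2·a3, a1·¬a2·a3) and taking the OR gives the canonical DNF.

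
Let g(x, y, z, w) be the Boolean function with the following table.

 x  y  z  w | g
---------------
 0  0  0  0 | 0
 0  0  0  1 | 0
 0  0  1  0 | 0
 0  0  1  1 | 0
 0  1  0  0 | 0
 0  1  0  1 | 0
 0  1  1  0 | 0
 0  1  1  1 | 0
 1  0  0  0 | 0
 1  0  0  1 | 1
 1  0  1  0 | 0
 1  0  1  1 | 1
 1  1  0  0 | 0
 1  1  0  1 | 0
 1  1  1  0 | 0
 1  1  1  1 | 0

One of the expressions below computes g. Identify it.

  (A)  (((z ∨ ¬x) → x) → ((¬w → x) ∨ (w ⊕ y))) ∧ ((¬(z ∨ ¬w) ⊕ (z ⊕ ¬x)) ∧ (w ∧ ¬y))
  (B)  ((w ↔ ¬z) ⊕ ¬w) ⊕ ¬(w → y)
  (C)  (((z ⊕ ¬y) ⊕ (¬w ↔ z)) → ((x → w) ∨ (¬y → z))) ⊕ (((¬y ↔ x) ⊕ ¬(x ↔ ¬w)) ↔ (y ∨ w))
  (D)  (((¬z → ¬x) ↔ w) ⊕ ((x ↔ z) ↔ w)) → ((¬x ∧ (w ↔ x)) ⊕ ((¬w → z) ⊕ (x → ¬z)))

A

(B) fails at (0,0,0,0): the formula yields 1, g is 0.
(C) fails at (0,0,0,0): the formula yields 1, g is 0.
(D) fails at (0,0,0,0): the formula yields 1, g is 0.
Only (A) survives; checking it on all 16 rows confirms it matches g.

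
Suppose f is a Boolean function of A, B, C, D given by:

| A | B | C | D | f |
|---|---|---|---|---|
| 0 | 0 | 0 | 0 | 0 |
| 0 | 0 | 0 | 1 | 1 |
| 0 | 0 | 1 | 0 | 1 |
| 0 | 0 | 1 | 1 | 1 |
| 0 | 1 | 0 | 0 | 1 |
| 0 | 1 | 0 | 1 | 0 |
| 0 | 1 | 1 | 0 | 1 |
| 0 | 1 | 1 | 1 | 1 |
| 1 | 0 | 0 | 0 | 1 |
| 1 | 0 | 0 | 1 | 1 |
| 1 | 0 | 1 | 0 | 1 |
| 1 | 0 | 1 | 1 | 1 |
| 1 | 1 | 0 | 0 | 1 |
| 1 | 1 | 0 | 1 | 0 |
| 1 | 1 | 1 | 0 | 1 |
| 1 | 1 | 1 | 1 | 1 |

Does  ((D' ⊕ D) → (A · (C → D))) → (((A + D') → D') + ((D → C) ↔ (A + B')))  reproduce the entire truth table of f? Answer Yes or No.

Test each input against both f and the formula:
  A=0, B=0, C=0, D=0: formula gives 1, but f = 0 ✗
A single disagreement suffices: at (0,0,0,0) they differ, so the formula does not compute f.

No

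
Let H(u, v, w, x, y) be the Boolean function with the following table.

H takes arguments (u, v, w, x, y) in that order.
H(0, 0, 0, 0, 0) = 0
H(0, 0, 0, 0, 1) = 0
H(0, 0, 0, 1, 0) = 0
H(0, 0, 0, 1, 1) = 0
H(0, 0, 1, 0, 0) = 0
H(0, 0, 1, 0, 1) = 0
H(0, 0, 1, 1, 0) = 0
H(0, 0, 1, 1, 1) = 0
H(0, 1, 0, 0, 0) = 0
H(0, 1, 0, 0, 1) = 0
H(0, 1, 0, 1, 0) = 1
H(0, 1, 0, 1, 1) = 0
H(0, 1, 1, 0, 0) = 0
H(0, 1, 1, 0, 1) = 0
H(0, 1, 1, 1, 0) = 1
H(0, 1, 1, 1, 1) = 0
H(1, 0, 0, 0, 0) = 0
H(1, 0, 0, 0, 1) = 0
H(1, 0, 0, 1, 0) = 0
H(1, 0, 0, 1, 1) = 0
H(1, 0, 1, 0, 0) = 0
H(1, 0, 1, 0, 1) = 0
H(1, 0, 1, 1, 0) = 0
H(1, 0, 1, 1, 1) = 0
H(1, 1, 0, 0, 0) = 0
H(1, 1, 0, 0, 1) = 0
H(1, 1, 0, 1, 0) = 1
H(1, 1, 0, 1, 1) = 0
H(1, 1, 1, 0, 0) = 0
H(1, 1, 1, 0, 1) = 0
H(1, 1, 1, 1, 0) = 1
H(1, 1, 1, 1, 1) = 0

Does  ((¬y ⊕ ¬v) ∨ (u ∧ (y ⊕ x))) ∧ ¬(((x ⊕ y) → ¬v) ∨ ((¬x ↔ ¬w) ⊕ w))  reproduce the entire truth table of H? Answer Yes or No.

Check the formula against H row by row:
  u=0, v=0, w=0, x=0, y=0: formula gives 0, H = 0 ✓
  u=0, v=0, w=0, x=0, y=1: formula gives 0, H = 0 ✓
  u=0, v=0, w=0, x=1, y=0: formula gives 0, H = 0 ✓
  u=0, v=0, w=0, x=1, y=1: formula gives 0, H = 0 ✓
  …and likewise for the remaining 28 rows.
All 32 rows match — the expression computes H exactly.

Yes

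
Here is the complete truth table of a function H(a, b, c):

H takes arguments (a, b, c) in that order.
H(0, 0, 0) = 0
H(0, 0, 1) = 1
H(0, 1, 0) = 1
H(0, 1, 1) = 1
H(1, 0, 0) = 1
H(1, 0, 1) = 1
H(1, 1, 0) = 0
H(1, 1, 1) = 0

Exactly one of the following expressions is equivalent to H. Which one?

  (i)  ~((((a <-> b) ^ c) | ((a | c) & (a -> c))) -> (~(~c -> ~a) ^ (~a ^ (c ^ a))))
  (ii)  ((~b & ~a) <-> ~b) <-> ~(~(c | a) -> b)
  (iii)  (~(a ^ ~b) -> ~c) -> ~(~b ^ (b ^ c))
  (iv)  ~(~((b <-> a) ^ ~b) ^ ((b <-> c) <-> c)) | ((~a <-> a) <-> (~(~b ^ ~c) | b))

iv

(i) fails at (0,1,0): the formula yields 0, H is 1.
(ii) fails at (0,0,0): the formula yields 1, H is 0.
(iii) fails at (0,1,0): the formula yields 0, H is 1.
That leaves (iv). Evaluating it on every row reproduces the table of H exactly.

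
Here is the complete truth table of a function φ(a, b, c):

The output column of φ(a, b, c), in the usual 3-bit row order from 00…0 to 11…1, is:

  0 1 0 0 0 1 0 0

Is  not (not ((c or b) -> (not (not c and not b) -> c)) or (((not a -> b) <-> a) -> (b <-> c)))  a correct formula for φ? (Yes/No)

Yes

Check the formula against φ row by row:
  a=0, b=0, c=0: formula gives 0, φ = 0 ✓
  a=0, b=0, c=1: formula gives 1, φ = 1 ✓
  a=0, b=1, c=0: formula gives 0, φ = 0 ✓
  a=0, b=1, c=1: formula gives 0, φ = 0 ✓
  a=1, b=0, c=0: formula gives 0, φ = 0 ✓
  …and likewise for the remaining 3 rows.
No disagreement on any input; they are logically equivalent.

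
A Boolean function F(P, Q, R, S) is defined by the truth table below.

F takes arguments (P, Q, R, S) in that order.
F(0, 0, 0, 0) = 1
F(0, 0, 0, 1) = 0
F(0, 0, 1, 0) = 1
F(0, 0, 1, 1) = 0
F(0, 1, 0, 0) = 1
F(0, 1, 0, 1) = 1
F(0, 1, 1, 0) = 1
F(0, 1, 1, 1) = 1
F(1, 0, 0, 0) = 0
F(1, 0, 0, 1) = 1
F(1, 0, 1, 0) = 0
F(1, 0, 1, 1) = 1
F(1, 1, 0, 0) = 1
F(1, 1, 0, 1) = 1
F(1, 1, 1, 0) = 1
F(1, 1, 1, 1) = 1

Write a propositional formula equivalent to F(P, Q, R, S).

F is 0 on only 4 rows — (0,0,0,1), (0,0,1,1), (1,0,0,0), (1,0,1,0). Writing each as a minterm (¬P·¬Q·¬R·S, ¬P·¬Q·R·S, P·¬Q·¬R·¬S, P·¬Q·R·¬S) and OR-ing them characterizes exactly where F=0, so F is the negation of that disjunction.

F(P, Q, R, S) = ¬((((((¬P ∧ ¬Q) ∧ ¬R) ∧ S) ∨ (((¬P ∧ ¬Q) ∧ R) ∧ S)) ∨ (((P ∧ ¬Q) ∧ ¬R) ∧ ¬S)) ∨ (((P ∧ ¬Q) ∧ R) ∧ ¬S))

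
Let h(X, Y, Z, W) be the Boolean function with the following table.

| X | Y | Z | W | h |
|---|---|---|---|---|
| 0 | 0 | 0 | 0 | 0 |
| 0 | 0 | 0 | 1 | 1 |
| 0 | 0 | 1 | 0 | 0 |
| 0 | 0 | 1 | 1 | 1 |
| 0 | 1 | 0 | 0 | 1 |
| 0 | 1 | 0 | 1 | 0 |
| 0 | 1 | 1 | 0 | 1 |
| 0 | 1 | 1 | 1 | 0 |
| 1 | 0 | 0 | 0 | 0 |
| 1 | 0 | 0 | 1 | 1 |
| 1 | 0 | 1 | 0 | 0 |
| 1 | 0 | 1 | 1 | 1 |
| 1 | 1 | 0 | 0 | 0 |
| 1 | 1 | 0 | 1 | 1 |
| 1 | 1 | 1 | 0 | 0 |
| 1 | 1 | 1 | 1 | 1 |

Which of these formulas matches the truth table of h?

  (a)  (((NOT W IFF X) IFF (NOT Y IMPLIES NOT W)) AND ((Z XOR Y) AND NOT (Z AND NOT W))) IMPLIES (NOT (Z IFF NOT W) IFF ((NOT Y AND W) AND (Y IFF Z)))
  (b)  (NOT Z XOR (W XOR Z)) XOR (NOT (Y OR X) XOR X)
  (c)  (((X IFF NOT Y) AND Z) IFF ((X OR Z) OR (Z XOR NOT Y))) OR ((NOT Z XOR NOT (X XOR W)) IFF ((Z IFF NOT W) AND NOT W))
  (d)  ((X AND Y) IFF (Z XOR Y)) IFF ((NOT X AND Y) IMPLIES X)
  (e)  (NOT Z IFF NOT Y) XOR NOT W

b

(a): at (0,0,0,0) it gives 1, but h = 0 — eliminated.
(c): at (0,0,0,0) it gives 1, but h = 0 — eliminated.
(d): at (0,0,0,0) it gives 1, but h = 0 — eliminated.
(e): at (0,0,1,0) it gives 1, but h = 0 — eliminated.
That leaves (b). Evaluating it on every row reproduces the table of h exactly.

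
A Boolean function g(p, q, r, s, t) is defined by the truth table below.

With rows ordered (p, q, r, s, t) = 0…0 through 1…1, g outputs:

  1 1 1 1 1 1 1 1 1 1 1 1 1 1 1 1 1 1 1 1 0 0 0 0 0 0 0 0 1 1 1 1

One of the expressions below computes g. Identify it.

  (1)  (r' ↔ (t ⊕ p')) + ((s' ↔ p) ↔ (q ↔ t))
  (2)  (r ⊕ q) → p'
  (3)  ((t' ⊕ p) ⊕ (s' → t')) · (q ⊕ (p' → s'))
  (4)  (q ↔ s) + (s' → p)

2

(1): at (0,0,0,1,1) it gives 0, but g = 1 — eliminated.
(3): at (0,0,0,0,0) it gives 0, but g = 1 — eliminated.
(4): at (0,1,0,0,0) it gives 0, but g = 1 — eliminated.
Only (2) survives; checking it on all 32 rows confirms it matches g.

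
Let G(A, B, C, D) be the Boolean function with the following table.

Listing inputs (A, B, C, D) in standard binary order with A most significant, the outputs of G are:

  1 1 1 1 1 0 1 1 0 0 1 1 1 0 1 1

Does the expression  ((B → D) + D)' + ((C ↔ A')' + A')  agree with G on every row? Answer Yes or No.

No

Evaluate ((B → D) + D)' + ((C ↔ A')' + A') on each row and compare to G:
  A=0, B=0, C=0, D=0: formula gives 1, G = 1 ✓
  A=0, B=0, C=0, D=1: formula gives 1, G = 1 ✓
  A=0, B=0, C=1, D=0: formula gives 1, G = 1 ✓
  A=0, B=0, C=1, D=1: formula gives 1, G = 1 ✓
  …
  A=0, B=1, C=0, D=1: formula gives 1, but G = 0 ✗
Row (0,1,0,1) is a counterexample, so the formula is not equivalent to G.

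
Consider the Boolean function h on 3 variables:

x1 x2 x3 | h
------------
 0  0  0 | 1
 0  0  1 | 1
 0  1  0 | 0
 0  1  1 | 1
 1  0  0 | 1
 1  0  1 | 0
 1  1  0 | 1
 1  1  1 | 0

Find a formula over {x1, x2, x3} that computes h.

h(x1, x2, x3) = ¬((((¬x1 ∧ x2) ∧ ¬x3) ∨ ((x1 ∧ ¬x2) ∧ x3)) ∨ ((x1 ∧ x2) ∧ x3))

h is 0 on only 3 rows — (0,1,0), (1,0,1), (1,1,1). Writing each as a minterm (¬x1·x2·¬x3, x1·¬x2·x3, x1·x2·x3) and OR-ing them characterizes exactly where h=0, so h is the negation of that disjunction.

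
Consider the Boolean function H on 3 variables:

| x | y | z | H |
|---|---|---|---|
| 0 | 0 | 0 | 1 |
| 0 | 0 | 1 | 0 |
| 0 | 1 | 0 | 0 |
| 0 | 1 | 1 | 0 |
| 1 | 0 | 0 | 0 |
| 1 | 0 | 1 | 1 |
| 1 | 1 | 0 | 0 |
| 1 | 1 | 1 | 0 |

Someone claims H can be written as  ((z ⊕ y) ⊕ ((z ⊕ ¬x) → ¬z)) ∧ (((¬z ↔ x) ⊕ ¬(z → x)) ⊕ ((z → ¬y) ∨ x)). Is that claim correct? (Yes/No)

Yes

Test each input against both H and the formula:
  x=0, y=0, z=0: formula gives 1, H = 1 ✓
  x=0, y=0, z=1: formula gives 0, H = 0 ✓
  x=0, y=1, z=0: formula gives 0, H = 0 ✓
  x=0, y=1, z=1: formula gives 0, H = 0 ✓
  x=1, y=0, z=0: formula gives 0, H = 0 ✓
  …and likewise for the remaining 3 rows.
No disagreement on any input; they are logically equivalent.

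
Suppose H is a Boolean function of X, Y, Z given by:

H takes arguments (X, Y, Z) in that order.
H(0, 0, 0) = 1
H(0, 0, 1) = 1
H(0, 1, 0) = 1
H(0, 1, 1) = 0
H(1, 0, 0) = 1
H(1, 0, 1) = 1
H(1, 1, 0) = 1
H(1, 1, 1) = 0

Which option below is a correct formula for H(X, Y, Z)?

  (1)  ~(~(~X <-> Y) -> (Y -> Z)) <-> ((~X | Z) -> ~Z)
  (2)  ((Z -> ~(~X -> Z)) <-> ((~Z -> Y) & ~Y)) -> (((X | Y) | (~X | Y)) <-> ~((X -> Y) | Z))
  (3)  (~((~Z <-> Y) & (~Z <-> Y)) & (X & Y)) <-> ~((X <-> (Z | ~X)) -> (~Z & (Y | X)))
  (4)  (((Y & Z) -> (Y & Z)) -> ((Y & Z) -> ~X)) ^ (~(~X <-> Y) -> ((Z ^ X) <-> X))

2

(1) disagrees with H on (0,0,0) (formula → 0, table → 1); rule it out.
(3) disagrees with H on (0,1,1) (formula → 1, table → 0); rule it out.
(4) disagrees with H on (0,0,0) (formula → 0, table → 1); rule it out.
(2) is the remaining candidate, and it agrees with H on all 8 inputs.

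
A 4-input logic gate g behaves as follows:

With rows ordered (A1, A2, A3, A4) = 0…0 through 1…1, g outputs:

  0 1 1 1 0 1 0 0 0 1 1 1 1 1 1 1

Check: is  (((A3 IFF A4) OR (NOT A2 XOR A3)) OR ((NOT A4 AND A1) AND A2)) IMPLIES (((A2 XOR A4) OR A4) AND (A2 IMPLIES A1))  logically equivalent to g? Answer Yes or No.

Yes

Test each input against both g and the formula:
  A1=0, A2=0, A3=0, A4=0: formula gives 0, g = 0 ✓
  A1=0, A2=0, A3=0, A4=1: formula gives 1, g = 1 ✓
  A1=0, A2=0, A3=1, A4=0: formula gives 1, g = 1 ✓
  A1=0, A2=0, A3=1, A4=1: formula gives 1, g = 1 ✓
  …and likewise for the remaining 12 rows.
All 16 rows match — the expression computes g exactly.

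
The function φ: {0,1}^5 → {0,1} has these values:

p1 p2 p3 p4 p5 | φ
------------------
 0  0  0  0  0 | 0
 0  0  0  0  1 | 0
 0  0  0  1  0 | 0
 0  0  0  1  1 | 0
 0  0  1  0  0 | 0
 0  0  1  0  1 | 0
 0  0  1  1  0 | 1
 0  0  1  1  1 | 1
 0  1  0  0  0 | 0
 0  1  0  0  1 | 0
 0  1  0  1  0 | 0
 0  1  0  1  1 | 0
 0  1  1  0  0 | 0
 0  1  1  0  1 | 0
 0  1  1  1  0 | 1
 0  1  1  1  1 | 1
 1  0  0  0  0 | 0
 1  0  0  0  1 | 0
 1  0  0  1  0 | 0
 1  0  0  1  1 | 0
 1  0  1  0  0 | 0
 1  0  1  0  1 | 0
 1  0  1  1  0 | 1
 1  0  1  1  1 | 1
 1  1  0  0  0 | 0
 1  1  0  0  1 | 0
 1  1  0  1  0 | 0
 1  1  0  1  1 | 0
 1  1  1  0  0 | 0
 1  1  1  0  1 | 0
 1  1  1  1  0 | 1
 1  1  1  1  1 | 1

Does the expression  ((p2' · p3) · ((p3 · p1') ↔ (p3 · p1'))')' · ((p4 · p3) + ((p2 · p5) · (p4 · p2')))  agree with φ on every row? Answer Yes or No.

Evaluate ((p2' · p3) · ((p3 · p1') ↔ (p3 · p1'))')' · ((p4 · p3) + ((p2 · p5) · (p4 · p2'))) on each row and compare to φ:
  p1=0, p2=0, p3=0, p4=0, p5=0: formula gives 0, φ = 0 ✓
  p1=0, p2=0, p3=0, p4=0, p5=1: formula gives 0, φ = 0 ✓
  p1=0, p2=0, p3=0, p4=1, p5=0: formula gives 0, φ = 0 ✓
  p1=0, p2=0, p3=0, p4=1, p5=1: formula gives 0, φ = 0 ✓
  …and likewise for the remaining 28 rows.
All 32 rows match — the expression computes φ exactly.

Yes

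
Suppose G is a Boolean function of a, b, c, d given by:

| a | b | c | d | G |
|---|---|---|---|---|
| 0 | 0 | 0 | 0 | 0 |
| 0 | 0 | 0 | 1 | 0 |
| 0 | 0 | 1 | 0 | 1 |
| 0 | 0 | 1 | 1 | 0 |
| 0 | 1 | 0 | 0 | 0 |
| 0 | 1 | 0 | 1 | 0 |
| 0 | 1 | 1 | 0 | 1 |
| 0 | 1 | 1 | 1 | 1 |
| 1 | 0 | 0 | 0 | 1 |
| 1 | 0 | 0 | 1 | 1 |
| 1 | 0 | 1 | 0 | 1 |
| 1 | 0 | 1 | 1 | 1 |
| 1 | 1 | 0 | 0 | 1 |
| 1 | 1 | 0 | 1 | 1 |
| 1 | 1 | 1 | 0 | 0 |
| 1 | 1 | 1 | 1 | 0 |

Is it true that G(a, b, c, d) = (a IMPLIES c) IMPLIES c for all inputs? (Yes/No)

No

Check the formula against G row by row:
  a=0, b=0, c=0, d=0: formula gives 0, G = 0 ✓
  a=0, b=0, c=0, d=1: formula gives 0, G = 0 ✓
  a=0, b=0, c=1, d=0: formula gives 1, G = 1 ✓
  a=0, b=0, c=1, d=1: formula gives 1, but G = 0 ✗
Since they disagree at (0,0,1,1), the expression is not a correct formula for G.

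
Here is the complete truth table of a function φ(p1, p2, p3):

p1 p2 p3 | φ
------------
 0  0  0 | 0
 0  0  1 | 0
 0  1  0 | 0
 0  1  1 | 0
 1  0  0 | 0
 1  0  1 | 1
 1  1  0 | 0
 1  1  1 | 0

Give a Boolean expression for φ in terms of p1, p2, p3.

φ is 1 on exactly one input, (1,0,1), whose minterm is p1·¬p2·p3. So φ is just that conjunction.

φ(p1, p2, p3) = (p1 AND NOT p2) AND p3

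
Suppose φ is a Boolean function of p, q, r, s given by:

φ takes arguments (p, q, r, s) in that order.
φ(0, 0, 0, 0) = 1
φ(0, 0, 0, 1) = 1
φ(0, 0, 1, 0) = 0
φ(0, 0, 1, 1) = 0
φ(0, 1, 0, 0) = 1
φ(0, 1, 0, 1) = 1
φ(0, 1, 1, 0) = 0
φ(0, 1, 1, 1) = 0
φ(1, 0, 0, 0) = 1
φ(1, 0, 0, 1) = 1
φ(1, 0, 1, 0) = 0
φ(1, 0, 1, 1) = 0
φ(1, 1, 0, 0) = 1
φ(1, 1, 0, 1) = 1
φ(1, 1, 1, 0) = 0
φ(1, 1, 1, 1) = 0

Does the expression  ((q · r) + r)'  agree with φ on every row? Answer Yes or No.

Test each input against both φ and the formula:
  p=0, q=0, r=0, s=0: formula gives 1, φ = 1 ✓
  p=0, q=0, r=0, s=1: formula gives 1, φ = 1 ✓
  p=0, q=0, r=1, s=0: formula gives 0, φ = 0 ✓
  p=0, q=0, r=1, s=1: formula gives 0, φ = 0 ✓
  … (the remaining 12 rows also agree.)
All 16 rows match — the expression computes φ exactly.

Yes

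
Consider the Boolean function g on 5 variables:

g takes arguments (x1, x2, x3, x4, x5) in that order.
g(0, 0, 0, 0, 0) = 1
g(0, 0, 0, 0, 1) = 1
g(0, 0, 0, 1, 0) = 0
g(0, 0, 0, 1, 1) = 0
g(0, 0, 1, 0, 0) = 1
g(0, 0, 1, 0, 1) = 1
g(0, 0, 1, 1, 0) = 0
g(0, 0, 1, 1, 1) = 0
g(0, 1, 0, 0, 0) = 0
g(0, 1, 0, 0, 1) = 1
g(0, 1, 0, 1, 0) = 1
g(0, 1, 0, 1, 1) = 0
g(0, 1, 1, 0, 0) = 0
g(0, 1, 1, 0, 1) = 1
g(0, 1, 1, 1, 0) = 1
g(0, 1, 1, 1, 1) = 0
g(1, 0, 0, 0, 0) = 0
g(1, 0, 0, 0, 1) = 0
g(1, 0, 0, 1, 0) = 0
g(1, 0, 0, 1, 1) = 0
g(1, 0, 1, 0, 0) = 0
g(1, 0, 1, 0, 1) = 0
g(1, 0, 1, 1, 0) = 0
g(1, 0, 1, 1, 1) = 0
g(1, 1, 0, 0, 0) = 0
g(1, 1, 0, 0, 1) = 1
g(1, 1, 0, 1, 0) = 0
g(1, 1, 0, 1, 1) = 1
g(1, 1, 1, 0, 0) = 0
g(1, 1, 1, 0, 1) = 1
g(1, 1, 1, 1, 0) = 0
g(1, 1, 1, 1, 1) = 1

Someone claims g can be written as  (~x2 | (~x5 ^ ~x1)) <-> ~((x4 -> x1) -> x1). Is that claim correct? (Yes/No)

Yes

Evaluate (~x2 | (~x5 ^ ~x1)) <-> ~((x4 -> x1) -> x1) on each row and compare to g:
  x1=0, x2=0, x3=0, x4=0, x5=0: formula gives 1, g = 1 ✓
  x1=0, x2=0, x3=0, x4=0, x5=1: formula gives 1, g = 1 ✓
  x1=0, x2=0, x3=0, x4=1, x5=0: formula gives 0, g = 0 ✓
  x1=0, x2=0, x3=0, x4=1, x5=1: formula gives 0, g = 0 ✓
  …and likewise for the remaining 28 rows.
All 32 rows match — the expression computes g exactly.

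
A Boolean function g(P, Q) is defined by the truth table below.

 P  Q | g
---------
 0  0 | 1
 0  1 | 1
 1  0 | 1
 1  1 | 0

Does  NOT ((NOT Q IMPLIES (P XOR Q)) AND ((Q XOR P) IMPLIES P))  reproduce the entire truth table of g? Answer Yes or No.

Test each input against both g and the formula:
  P=0, Q=0: formula gives 1, g = 1 ✓
  P=0, Q=1: formula gives 1, g = 1 ✓
  P=1, Q=0: formula gives 0, but g = 1 ✗
Since they disagree at (1,0), the expression is not a correct formula for g.

No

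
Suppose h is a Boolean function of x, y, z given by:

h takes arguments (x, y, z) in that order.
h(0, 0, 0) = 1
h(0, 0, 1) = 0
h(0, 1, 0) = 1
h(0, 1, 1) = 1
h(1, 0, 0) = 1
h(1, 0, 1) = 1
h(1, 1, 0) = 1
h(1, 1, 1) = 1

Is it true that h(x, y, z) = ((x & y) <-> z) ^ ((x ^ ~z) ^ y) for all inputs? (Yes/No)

No

Test each input against both h and the formula:
  x=0, y=0, z=0: formula gives 0, but h = 1 ✗
Since they disagree at (0,0,0), the expression is not a correct formula for h.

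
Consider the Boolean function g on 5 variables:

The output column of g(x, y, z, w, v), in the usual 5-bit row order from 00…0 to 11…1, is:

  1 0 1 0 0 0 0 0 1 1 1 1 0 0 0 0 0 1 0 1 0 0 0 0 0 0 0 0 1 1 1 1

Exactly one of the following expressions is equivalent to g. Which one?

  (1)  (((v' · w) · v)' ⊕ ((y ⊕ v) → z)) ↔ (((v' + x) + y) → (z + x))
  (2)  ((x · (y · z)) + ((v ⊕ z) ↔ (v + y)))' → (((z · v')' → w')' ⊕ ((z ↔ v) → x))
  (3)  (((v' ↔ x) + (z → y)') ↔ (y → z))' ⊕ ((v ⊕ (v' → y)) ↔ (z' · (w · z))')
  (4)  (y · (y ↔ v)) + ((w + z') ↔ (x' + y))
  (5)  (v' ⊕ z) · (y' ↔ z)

3

(1) disagrees with g on (0,0,0,0,1) (formula → 1, table → 0); rule it out.
(2) disagrees with g on (0,0,0,0,1) (formula → 1, table → 0); rule it out.
(4) disagrees with g on (0,0,0,0,1) (formula → 1, table → 0); rule it out.
(5) disagrees with g on (0,0,0,0,0) (formula → 0, table → 1); rule it out.
(3) is the remaining candidate, and it agrees with g on all 32 inputs.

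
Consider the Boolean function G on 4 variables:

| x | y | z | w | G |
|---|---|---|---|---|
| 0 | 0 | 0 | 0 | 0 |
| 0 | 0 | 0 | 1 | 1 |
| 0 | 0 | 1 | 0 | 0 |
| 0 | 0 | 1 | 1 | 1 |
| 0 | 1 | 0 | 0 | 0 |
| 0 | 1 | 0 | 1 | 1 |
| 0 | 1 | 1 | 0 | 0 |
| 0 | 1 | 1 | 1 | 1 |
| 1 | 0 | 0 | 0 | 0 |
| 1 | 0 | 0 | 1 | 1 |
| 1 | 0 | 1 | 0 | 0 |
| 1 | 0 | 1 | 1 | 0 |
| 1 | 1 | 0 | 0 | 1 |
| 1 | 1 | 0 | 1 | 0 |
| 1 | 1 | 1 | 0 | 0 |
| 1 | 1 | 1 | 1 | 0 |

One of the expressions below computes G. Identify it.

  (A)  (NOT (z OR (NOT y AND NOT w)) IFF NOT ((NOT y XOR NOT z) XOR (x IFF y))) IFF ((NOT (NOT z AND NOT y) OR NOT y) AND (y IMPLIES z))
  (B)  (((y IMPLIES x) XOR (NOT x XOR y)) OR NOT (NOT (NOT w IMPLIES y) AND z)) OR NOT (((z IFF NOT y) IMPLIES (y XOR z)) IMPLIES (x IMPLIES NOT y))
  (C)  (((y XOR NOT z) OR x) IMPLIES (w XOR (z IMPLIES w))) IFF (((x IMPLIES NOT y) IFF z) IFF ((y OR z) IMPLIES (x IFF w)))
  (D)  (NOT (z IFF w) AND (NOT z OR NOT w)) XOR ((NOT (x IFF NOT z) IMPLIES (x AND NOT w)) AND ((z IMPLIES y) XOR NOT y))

D

(A) disagrees with G on (0,0,0,0) (formula → 1, table → 0); rule it out.
(B) disagrees with G on (0,0,0,0) (formula → 1, table → 0); rule it out.
(C) disagrees with G on (0,0,1,0) (formula → 1, table → 0); rule it out.
That leaves (D). Evaluating it on every row reproduces the table of G exactly.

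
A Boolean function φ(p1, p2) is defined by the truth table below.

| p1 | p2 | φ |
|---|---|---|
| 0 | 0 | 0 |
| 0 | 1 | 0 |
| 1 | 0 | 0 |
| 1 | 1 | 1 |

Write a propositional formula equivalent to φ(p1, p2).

The output is 1 only when every input is 1 — the AND of all inputs.

φ(p1, p2) = p1 · p2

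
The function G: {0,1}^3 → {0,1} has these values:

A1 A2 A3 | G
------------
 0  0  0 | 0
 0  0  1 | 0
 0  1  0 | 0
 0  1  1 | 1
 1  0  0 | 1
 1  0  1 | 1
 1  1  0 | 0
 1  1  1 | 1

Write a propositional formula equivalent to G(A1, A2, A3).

G(A1, A2, A3) = ((((A1' · A2) · A3) + ((A1 · A2') · A3')) + ((A1 · A2') · A3)) + ((A1 · A2) · A3)

The 1-rows are (0,1,1), (1,0,0), (1,0,1), (1,1,1). Each contributes one minterm — ¬A1·A2·A3; A1·¬A2·¬A3; A1·¬A2·A3; A1·A2·A3 — and their disjunction is a sum-of-products form of G.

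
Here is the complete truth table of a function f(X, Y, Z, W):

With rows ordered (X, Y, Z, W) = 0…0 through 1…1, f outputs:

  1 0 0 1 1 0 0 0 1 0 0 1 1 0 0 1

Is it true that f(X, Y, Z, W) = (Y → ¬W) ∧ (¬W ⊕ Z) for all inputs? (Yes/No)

Evaluate (Y → ¬W) ∧ (¬W ⊕ Z) on each row and compare to f:
  X=0, Y=0, Z=0, W=0: formula gives 1, f = 1 ✓
  X=0, Y=0, Z=0, W=1: formula gives 0, f = 0 ✓
  X=0, Y=0, Z=1, W=0: formula gives 0, f = 0 ✓
  X=0, Y=0, Z=1, W=1: formula gives 1, f = 1 ✓
  …
  X=1, Y=1, Z=1, W=1: formula gives 0, but f = 1 ✗
A single disagreement suffices: at (1,1,1,1) they differ, so the formula does not compute f.

No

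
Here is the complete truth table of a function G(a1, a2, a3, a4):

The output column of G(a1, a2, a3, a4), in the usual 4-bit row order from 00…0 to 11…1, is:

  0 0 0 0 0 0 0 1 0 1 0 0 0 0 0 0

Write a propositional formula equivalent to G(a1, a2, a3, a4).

G=1 on 2 inputs: (0,1,1,1), (1,0,0,1). Reading each as a conjunction of literals (¬a1·a2·a3·a4, a1·¬a2·¬a3·a4) and taking the OR gives the canonical DNF.

G(a1, a2, a3, a4) = (((~a1 & a2) & a3) & a4) | (((a1 & ~a2) & ~a3) & a4)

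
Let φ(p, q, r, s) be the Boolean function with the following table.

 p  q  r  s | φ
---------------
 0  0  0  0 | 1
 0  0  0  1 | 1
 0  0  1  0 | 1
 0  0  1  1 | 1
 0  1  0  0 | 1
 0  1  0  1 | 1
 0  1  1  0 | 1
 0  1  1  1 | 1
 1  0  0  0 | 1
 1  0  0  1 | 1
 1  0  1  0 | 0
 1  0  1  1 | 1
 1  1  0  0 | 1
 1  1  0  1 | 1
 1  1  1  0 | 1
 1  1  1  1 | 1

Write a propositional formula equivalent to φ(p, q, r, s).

Only row (1,0,1,0) gives 0. So φ is 1 everywhere except there — the complement of the minterm p·¬q·r·¬s.

φ(p, q, r, s) = ~(((p & ~q) & r) & ~s)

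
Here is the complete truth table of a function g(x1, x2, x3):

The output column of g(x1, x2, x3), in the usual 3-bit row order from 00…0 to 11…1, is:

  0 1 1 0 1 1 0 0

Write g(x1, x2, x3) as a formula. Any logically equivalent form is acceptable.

Collect the rows where g=1 — (0,0,1), (0,1,0), (1,0,0), (1,0,1) — and write one minterm per row: ¬x1·¬x2·x3, ¬x1·x2·¬x3, x1·¬x2·¬x3, x1·¬x2·x3. Their union (logical OR) reproduces the table exactly.

g(x1, x2, x3) = ((((not x1 and not x2) and x3) or ((not x1 and x2) and not x3)) or ((x1 and not x2) and not x3)) or ((x1 and not x2) and x3)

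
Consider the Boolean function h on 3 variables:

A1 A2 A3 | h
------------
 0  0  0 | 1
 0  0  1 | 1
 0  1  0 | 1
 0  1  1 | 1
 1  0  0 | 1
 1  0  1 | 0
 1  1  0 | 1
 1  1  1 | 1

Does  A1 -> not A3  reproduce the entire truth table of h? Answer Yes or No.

Evaluate A1 -> not A3 on each row and compare to h:
  A1=0, A2=0, A3=0: formula gives 1, h = 1 ✓
  A1=0, A2=0, A3=1: formula gives 1, h = 1 ✓
  A1=0, A2=1, A3=0: formula gives 1, h = 1 ✓
  A1=0, A2=1, A3=1: formula gives 1, h = 1 ✓
  A1=1, A2=0, A3=0: formula gives 1, h = 1 ✓
  …
  A1=1, A2=1, A3=1: formula gives 0, but h = 1 ✗
A single disagreement suffices: at (1,1,1) they differ, so the formula does not compute h.

No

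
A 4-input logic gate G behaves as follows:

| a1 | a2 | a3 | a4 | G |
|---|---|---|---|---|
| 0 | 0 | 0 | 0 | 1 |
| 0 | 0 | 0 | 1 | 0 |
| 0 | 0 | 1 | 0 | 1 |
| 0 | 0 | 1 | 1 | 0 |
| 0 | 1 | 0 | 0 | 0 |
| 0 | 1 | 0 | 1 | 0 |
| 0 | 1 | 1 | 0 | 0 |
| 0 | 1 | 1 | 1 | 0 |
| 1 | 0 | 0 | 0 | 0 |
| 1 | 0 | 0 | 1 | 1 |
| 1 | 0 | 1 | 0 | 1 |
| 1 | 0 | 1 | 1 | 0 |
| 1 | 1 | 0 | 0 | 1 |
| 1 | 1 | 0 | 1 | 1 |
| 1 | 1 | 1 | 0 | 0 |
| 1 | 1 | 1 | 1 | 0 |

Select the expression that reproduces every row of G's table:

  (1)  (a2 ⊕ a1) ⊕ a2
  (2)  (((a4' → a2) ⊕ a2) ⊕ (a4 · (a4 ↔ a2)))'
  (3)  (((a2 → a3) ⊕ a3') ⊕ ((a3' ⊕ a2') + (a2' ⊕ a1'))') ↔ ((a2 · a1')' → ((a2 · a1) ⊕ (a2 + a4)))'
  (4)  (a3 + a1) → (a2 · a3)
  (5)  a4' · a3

(1) disagrees with G on (0,0,0,0) (formula → 0, table → 1); rule it out.
(2) disagrees with G on (0,1,0,0) (formula → 1, table → 0); rule it out.
(4) disagrees with G on (0,0,0,1) (formula → 1, table → 0); rule it out.
(5) disagrees with G on (0,0,0,0) (formula → 0, table → 1); rule it out.
(3) is the remaining candidate, and it agrees with G on all 16 inputs.

3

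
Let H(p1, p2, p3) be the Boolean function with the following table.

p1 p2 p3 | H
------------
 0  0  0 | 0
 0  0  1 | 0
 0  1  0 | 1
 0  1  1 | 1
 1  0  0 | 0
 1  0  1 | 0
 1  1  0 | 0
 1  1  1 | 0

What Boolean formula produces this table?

H(p1, p2, p3) = ((¬p1 ∧ p2) ∧ ¬p3) ∨ ((¬p1 ∧ p2) ∧ p3)

H=1 on 2 inputs: (0,1,0), (0,1,1). Reading each as a conjunction of literals (¬p1·p2·¬p3, ¬p1·p2·p3) and taking the OR gives the canonical DNF.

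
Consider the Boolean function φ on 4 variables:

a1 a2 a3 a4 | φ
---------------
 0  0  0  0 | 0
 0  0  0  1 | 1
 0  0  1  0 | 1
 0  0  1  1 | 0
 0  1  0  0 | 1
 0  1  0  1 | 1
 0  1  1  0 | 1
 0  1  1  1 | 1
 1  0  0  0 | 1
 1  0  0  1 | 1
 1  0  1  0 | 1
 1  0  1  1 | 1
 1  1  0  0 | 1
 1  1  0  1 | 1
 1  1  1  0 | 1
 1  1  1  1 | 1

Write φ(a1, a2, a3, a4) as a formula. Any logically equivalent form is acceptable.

φ(a1, a2, a3, a4) = NOT ((((NOT a1 AND NOT a2) AND NOT a3) AND NOT a4) OR (((NOT a1 AND NOT a2) AND a3) AND a4))

The 0-rows are (0,0,0,0), (0,0,1,1). Take each as a conjunction (¬a1·¬a2·¬a3·¬a4, ¬a1·¬a2·a3·a4), form their disjunction, and complement — that gives a formula that is 1 everywhere φ is.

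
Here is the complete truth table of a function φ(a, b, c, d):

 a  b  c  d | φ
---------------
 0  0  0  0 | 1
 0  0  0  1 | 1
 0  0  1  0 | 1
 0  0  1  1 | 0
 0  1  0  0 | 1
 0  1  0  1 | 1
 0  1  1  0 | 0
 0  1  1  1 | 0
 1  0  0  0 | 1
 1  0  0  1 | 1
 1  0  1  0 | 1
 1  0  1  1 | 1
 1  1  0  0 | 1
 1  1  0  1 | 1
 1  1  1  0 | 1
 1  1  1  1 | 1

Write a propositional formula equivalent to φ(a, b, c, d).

There are just 3 zero rows: (0,0,1,1), (0,1,1,0), (0,1,1,1). Their minterms are ¬a·¬b·c·d, ¬a·b·c·¬d, ¬a·b·c·d; the OR of those covers precisely the 0-outputs, and negating it yields φ.

φ(a, b, c, d) = not (((((not a and not b) and c) and d) or (((not a and b) and c) and not d)) or (((not a and b) and c) and d))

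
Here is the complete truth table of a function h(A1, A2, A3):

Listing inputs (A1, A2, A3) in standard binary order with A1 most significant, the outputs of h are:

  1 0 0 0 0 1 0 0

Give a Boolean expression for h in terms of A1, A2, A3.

Collect the rows where h=1 — (0,0,0), (1,0,1) — and write one minterm per row: ¬A1·¬A2·¬A3, A1·¬A2·A3. Their union (logical OR) reproduces the table exactly.

h(A1, A2, A3) = ((A1' · A2') · A3') + ((A1 · A2') · A3)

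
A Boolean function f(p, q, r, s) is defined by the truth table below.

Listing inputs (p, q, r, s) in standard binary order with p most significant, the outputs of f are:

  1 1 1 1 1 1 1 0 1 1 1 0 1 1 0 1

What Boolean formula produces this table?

There are just 3 zero rows: (0,1,1,1), (1,0,1,1), (1,1,1,0). Their minterms are ¬p·q·r·s, p·¬q·r·s, p·q·r·¬s; the OR of those covers precisely the 0-outputs, and negating it yields f.

f(p, q, r, s) = ~(((((~p & q) & r) & s) | (((p & ~q) & r) & s)) | (((p & q) & r) & ~s))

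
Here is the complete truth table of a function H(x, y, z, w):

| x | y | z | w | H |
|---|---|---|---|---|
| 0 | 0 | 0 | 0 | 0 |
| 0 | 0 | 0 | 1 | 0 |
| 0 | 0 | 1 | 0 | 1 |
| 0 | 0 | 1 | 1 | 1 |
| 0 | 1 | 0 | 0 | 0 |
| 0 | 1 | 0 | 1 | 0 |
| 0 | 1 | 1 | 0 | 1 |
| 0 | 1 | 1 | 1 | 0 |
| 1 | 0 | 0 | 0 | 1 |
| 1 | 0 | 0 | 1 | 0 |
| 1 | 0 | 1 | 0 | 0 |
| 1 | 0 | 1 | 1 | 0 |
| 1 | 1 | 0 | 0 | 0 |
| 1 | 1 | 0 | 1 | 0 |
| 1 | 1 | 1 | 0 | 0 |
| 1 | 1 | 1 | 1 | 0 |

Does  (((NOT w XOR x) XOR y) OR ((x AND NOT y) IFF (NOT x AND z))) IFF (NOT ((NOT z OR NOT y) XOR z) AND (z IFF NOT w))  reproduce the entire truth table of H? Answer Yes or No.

Yes

Check the formula against H row by row:
  x=0, y=0, z=0, w=0: formula gives 0, H = 0 ✓
  x=0, y=0, z=0, w=1: formula gives 0, H = 0 ✓
  x=0, y=0, z=1, w=0: formula gives 1, H = 1 ✓
  x=0, y=0, z=1, w=1: formula gives 1, H = 1 ✓
  …and likewise for the remaining 12 rows.
No disagreement on any input; they are logically equivalent.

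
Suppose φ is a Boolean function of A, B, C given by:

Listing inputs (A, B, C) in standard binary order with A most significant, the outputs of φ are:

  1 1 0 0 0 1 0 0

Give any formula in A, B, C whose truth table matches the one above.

Collect the rows where φ=1 — (0,0,0), (0,0,1), (1,0,1) — and write one minterm per row: ¬A·¬B·¬C, ¬A·¬B·C, A·¬B·C. Their union (logical OR) reproduces the table exactly.

φ(A, B, C) = (((not A and not B) and not C) or ((not A and not B) and C)) or ((A and not B) and C)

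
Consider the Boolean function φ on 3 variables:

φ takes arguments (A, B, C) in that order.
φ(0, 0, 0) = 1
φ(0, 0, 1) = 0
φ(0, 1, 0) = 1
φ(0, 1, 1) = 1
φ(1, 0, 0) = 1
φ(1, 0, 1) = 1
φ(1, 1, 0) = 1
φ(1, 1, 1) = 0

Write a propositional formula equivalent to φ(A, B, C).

φ is 0 on only 2 rows — (0,0,1), (1,1,1). Writing each as a minterm (¬A·¬B·C, A·B·C) and OR-ing them characterizes exactly where φ=0, so φ is the negation of that disjunction.

φ(A, B, C) = ¬(((¬A ∧ ¬B) ∧ C) ∨ ((A ∧ B) ∧ C))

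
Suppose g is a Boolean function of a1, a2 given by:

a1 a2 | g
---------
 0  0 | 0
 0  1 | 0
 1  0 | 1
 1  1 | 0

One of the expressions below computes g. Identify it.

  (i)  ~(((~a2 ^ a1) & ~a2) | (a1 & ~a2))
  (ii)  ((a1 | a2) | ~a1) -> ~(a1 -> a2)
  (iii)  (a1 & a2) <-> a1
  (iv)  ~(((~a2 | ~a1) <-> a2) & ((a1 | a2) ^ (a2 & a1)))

ii

(i): at (0,1) it gives 1, but g = 0 — eliminated.
(iii): at (0,0) it gives 1, but g = 0 — eliminated.
(iv): at (0,0) it gives 1, but g = 0 — eliminated.
That leaves (ii). Evaluating it on every row reproduces the table of g exactly.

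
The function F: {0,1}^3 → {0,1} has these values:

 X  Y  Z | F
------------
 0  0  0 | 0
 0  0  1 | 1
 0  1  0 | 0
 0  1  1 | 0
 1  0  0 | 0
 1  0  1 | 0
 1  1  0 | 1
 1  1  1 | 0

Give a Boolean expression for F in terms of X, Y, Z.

F(X, Y, Z) = ((¬X ∧ ¬Y) ∧ Z) ∨ ((X ∧ Y) ∧ ¬Z)

F=1 on 2 inputs: (0,0,1), (1,1,0). Reading each as a conjunction of literals (¬X·¬Y·Z, X·Y·¬Z) and taking the OR gives the canonical DNF.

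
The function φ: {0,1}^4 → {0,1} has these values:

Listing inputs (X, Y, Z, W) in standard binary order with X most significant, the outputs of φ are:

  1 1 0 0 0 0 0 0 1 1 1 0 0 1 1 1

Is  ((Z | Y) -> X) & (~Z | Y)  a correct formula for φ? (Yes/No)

Test each input against both φ and the formula:
  X=0, Y=0, Z=0, W=0: formula gives 1, φ = 1 ✓
  X=0, Y=0, Z=0, W=1: formula gives 1, φ = 1 ✓
  X=0, Y=0, Z=1, W=0: formula gives 0, φ = 0 ✓
  X=0, Y=0, Z=1, W=1: formula gives 0, φ = 0 ✓
  …
  X=1, Y=0, Z=1, W=0: formula gives 0, but φ = 1 ✗
Since they disagree at (1,0,1,0), the expression is not a correct formula for φ.

No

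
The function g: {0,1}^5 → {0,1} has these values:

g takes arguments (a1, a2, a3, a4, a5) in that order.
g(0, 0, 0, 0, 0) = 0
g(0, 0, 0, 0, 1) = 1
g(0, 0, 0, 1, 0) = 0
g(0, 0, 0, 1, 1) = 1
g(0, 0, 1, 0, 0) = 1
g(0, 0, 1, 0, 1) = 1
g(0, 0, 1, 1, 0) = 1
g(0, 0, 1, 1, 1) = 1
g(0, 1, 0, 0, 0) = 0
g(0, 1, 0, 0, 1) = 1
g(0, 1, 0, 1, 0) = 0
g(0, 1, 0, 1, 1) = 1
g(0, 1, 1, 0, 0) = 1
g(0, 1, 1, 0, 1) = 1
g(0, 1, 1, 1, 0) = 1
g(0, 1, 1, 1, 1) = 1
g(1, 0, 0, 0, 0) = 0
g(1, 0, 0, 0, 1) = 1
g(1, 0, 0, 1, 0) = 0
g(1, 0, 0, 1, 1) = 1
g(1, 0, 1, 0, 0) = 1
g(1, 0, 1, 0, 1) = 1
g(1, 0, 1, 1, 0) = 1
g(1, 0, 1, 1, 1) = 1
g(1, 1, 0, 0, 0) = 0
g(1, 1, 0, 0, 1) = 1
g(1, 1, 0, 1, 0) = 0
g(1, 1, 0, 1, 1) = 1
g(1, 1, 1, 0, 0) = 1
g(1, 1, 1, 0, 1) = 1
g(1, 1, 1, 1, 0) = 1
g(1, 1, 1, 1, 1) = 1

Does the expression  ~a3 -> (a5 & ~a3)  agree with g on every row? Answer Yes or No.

Yes

Check the formula against g row by row:
  a1=0, a2=0, a3=0, a4=0, a5=0: formula gives 0, g = 0 ✓
  a1=0, a2=0, a3=0, a4=0, a5=1: formula gives 1, g = 1 ✓
  a1=0, a2=0, a3=0, a4=1, a5=0: formula gives 0, g = 0 ✓
  a1=0, a2=0, a3=0, a4=1, a5=1: formula gives 1, g = 1 ✓
  … (the remaining 28 rows also agree.)
No disagreement on any input; they are logically equivalent.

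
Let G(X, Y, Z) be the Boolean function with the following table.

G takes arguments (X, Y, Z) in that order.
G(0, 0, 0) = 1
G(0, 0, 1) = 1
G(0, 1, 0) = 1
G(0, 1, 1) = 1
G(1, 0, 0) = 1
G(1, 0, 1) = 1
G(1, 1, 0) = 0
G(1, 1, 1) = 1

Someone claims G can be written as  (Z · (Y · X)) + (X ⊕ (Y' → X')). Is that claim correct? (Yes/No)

Check the formula against G row by row:
  X=0, Y=0, Z=0: formula gives 1, G = 1 ✓
  X=0, Y=0, Z=1: formula gives 1, G = 1 ✓
  X=0, Y=1, Z=0: formula gives 1, G = 1 ✓
  X=0, Y=1, Z=1: formula gives 1, G = 1 ✓
  X=1, Y=0, Z=0: formula gives 1, G = 1 ✓
  … (the remaining 3 rows also agree.)
No disagreement on any input; they are logically equivalent.

Yes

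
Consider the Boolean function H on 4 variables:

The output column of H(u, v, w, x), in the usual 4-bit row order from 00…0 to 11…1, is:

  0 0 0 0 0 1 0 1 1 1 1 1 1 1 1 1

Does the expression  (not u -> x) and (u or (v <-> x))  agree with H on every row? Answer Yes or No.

Yes

Test each input against both H and the formula:
  u=0, v=0, w=0, x=0: formula gives 0, H = 0 ✓
  u=0, v=0, w=0, x=1: formula gives 0, H = 0 ✓
  u=0, v=0, w=1, x=0: formula gives 0, H = 0 ✓
  u=0, v=0, w=1, x=1: formula gives 0, H = 0 ✓
  … (the remaining 12 rows also agree.)
Every row agrees, so the formula is equivalent.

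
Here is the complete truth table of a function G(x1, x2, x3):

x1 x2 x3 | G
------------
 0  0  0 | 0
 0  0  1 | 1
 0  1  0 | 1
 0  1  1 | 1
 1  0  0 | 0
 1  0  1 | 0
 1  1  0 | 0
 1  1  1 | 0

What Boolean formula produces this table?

G(x1, x2, x3) = (((x1' · x2') · x3) + ((x1' · x2) · x3')) + ((x1' · x2) · x3)

The 1-rows are (0,0,1), (0,1,0), (0,1,1). Each contributes one minterm — ¬x1·¬x2·x3; ¬x1·x2·¬x3; ¬x1·x2·x3 — and their disjunction is a sum-of-products form of G.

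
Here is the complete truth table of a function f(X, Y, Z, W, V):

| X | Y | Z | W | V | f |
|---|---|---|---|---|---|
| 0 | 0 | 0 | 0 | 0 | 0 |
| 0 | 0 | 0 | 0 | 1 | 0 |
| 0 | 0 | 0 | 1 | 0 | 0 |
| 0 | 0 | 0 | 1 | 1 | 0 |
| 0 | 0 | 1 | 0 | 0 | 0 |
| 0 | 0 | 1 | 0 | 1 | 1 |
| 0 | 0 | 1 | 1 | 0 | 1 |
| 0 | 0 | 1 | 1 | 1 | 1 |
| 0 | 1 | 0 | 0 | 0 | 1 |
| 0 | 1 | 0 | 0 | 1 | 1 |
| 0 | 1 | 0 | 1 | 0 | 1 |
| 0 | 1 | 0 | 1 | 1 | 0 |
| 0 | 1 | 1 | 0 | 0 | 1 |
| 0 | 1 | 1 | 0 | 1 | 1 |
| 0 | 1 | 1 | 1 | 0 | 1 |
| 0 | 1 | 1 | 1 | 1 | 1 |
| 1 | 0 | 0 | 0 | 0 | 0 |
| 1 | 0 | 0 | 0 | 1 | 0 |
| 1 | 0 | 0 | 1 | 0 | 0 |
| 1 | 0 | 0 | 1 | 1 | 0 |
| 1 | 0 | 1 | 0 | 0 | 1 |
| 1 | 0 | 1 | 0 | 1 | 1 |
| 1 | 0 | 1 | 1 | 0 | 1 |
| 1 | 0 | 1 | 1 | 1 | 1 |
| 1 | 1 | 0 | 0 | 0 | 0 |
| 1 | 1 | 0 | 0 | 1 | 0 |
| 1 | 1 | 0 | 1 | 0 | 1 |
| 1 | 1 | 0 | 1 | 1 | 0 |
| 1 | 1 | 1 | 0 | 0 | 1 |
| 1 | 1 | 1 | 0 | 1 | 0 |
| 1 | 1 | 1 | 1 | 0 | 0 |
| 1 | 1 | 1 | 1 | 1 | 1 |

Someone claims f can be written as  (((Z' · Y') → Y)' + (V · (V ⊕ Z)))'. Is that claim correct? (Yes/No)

Evaluate (((Z' · Y') → Y)' + (V · (V ⊕ Z)))' on each row and compare to f:
  X=0, Y=0, Z=0, W=0, V=0: formula gives 0, f = 0 ✓
  X=0, Y=0, Z=0, W=0, V=1: formula gives 0, f = 0 ✓
  X=0, Y=0, Z=0, W=1, V=0: formula gives 0, f = 0 ✓
  X=0, Y=0, Z=0, W=1, V=1: formula gives 0, f = 0 ✓
  X=0, Y=0, Z=1, W=0, V=0: formula gives 1, but f = 0 ✗
Row (0,0,1,0,0) is a counterexample, so the formula is not equivalent to f.

No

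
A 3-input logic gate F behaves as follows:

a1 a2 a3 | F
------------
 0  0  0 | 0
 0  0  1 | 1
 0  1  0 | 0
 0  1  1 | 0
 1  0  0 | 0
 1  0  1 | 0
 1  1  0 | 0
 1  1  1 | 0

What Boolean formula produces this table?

Only row (0,0,1) gives 1. That row's minterm ¬a1·¬a2·a3 is F directly.

F(a1, a2, a3) = (a1' · a2') · a3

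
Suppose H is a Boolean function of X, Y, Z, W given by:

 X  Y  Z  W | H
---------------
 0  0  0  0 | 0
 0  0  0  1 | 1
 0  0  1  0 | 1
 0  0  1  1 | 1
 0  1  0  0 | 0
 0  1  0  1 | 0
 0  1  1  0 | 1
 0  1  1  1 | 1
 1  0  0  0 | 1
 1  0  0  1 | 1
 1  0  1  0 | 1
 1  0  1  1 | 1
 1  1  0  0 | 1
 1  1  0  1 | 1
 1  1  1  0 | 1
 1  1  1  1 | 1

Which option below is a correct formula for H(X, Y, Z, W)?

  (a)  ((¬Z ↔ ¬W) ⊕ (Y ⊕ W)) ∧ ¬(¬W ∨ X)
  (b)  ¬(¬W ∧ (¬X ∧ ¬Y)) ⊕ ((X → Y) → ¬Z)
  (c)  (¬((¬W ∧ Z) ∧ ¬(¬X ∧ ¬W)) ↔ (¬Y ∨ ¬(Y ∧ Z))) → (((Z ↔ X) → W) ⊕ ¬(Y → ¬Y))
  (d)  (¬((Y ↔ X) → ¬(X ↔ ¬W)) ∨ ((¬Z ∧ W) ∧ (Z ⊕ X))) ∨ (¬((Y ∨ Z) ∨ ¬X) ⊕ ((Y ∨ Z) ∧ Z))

(a): at (0,0,1,0) it gives 0, but H = 1 — eliminated.
(b): at (0,0,0,0) it gives 1, but H = 0 — eliminated.
(c): at (0,1,0,0) it gives 1, but H = 0 — eliminated.
(d) is the remaining candidate, and it agrees with H on all 16 inputs.

d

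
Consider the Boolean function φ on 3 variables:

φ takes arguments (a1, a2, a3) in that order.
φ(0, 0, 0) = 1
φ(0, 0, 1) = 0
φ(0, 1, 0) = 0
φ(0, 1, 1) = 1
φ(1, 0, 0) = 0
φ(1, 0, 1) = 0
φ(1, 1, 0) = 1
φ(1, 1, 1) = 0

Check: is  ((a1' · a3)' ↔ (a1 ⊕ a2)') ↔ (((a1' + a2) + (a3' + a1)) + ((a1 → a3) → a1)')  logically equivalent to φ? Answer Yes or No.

No

Evaluate ((a1' · a3)' ↔ (a1 ⊕ a2)') ↔ (((a1' + a2) + (a3' + a1)) + ((a1 → a3) → a1)') on each row and compare to φ:
  a1=0, a2=0, a3=0: formula gives 1, φ = 1 ✓
  a1=0, a2=0, a3=1: formula gives 0, φ = 0 ✓
  a1=0, a2=1, a3=0: formula gives 0, φ = 0 ✓
  a1=0, a2=1, a3=1: formula gives 1, φ = 1 ✓
  a1=1, a2=0, a3=0: formula gives 0, φ = 0 ✓
  …
  a1=1, a2=1, a3=1: formula gives 1, but φ = 0 ✗
A single disagreement suffices: at (1,1,1) they differ, so the formula does not compute φ.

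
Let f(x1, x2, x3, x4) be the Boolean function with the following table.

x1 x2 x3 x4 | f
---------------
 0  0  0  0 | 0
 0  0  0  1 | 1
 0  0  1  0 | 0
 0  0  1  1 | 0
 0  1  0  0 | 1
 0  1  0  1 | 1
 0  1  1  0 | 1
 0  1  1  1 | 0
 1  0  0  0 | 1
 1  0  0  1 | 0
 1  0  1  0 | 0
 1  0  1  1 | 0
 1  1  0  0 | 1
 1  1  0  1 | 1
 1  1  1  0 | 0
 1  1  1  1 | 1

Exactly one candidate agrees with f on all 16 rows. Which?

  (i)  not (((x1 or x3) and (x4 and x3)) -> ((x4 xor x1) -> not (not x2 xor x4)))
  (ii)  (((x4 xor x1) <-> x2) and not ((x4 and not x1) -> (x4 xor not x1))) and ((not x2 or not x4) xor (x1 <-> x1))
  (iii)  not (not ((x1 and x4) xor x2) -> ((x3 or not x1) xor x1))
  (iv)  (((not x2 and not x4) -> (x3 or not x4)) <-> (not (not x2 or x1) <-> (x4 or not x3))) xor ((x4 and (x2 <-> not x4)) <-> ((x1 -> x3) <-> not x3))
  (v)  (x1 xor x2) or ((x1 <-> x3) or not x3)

iv

(i): at (0,0,0,1) it gives 0, but f = 1 — eliminated.
(ii): at (0,0,0,1) it gives 0, but f = 1 — eliminated.
(iii): at (0,0,0,1) it gives 0, but f = 1 — eliminated.
(v): at (0,0,0,0) it gives 1, but f = 0 — eliminated.
Only (iv) survives; checking it on all 16 rows confirms it matches f.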